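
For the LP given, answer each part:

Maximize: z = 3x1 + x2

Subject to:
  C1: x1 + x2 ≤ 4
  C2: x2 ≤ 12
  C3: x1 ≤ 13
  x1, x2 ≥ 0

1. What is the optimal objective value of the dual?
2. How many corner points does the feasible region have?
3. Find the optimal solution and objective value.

1. 12 (by strong duality, equal to the primal optimum)
2. 3
3. x1 = 4, x2 = 0, z = 12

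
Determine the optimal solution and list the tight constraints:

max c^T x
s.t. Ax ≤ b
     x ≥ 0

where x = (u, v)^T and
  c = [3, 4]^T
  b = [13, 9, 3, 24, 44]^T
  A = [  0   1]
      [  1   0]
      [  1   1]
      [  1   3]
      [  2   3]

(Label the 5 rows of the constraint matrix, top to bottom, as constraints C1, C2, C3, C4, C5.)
Optimal: u = 0, v = 3
Slack at optimum:
  C1: slack = 10
  C2: slack = 9
  C3: slack = 0 (binding)
  C4: slack = 15
  C5: slack = 35
  u ≥ 0: u = 0 (binding)
  v ≥ 0: v = 3
Binding constraints: C3, u ≥ 0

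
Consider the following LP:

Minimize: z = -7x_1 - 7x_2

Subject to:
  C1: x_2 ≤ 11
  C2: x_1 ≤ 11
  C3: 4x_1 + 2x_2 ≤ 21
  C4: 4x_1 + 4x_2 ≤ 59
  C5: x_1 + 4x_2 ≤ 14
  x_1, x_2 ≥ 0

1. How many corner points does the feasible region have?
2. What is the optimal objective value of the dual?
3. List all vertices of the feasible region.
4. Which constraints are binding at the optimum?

1. 4
2. -45.5 (by strong duality, equal to the primal optimum)
3. (0, 0), (5.25, 0), (4, 2.5), (0, 3.5)
4. C3, C5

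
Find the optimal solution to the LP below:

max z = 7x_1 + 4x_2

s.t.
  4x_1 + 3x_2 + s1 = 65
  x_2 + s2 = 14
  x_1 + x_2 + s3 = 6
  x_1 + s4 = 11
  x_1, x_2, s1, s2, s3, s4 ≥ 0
Each vertex is the intersection of two constraint boundaries that also satisfies all remaining constraints:
  x_1 = 0 and x_2 = 0 → (0, 0)
  x_1 + x_2 = 6 and x_2 = 0 → (6, 0)
  x_1 + x_2 = 6 and x_1 = 0 → (0, 6)

Evaluating z = 7x_1 + 4x_2 at each vertex:
  (0, 0): z = 0
  (6, 0): z = 42
  (0, 6): z = 24

The maximum is at (6, 0) with z = 42.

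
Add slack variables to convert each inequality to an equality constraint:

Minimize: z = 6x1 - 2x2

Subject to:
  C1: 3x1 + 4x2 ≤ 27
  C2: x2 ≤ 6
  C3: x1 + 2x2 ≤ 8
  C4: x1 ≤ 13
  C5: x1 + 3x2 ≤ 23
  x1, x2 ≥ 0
min z = 6x1 - 2x2

s.t.
  3x1 + 4x2 + s1 = 27
  x2 + s2 = 6
  x1 + 2x2 + s3 = 8
  x1 + s4 = 13
  x1 + 3x2 + s5 = 23
  x1, x2, s1, s2, s3, s4, s5 ≥ 0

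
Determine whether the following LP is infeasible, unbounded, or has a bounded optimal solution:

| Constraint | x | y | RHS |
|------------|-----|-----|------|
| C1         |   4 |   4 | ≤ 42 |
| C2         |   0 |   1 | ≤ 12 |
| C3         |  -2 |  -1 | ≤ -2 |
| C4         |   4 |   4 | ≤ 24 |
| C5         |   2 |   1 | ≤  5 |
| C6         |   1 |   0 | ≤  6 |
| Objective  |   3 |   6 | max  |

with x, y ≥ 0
The point (0, 5) satisfies every constraint, so the LP is feasible; the constraints give x ≤ 6 and y ≤ 12, which with x, y ≥ 0 keep the feasible region inside a bounded box. A feasible, bounded LP attains a finite optimum at a vertex.

Feasible with finite optimum z* = 30 at (0, 5).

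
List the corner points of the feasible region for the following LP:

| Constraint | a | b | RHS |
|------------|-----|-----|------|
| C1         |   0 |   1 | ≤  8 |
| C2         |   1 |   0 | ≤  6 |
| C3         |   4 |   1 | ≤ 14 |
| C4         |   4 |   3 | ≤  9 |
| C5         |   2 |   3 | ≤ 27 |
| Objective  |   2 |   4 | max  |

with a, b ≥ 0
Each vertex is the intersection of two constraint boundaries that also satisfies all remaining constraints:
  a = 0 and b = 0 → (0, 0)
  4a + 3b = 9 and b = 0 → (2.25, 0)
  4a + 3b = 9 and a = 0 → (0, 3)

Vertices: (0, 0), (2.25, 0), (0, 3)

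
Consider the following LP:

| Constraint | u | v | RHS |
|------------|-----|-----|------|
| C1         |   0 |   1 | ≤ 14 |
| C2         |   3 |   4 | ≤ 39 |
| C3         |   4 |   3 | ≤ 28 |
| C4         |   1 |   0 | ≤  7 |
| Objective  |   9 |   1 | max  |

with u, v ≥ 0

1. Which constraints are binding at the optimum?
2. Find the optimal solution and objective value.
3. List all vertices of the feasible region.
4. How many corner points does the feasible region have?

1. C3, C4, v ≥ 0
2. u = 7, v = 0, z = 63
3. (0, 0), (7, 0), (0, 9.333)
4. 3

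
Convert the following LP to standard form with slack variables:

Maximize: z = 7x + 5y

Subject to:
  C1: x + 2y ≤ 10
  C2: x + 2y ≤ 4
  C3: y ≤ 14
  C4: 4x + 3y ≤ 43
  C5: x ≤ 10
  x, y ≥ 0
max z = 7x + 5y

s.t.
  x + 2y + s1 = 10
  x + 2y + s2 = 4
  y + s3 = 14
  4x + 3y + s4 = 43
  x + s5 = 10
  x, y, s1, s2, s3, s4, s5 ≥ 0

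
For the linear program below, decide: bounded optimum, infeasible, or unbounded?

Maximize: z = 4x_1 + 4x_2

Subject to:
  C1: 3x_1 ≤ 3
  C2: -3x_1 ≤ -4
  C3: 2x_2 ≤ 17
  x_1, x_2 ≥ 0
C1 requires 3x_1 ≤ 3, while C2 (-3x_1 ≤ -4) is equivalent to 3x_1 ≥ 4. Together they would need 4 ≤ 3x_1 ≤ 3, which is impossible since 4 > 3. No point satisfies all constraints.

Infeasible: no point satisfies all constraints simultaneously.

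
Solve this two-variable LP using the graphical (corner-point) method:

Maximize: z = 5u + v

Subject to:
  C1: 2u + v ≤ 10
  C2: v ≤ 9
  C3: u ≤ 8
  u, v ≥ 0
u = 5, v = 0, z = 25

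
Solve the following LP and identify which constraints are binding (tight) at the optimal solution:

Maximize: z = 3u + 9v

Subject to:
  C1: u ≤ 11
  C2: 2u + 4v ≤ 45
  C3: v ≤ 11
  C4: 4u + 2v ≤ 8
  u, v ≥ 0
Optimal: u = 0, v = 4
Slack at optimum:
  C1: slack = 11
  C2: slack = 29
  C3: slack = 7
  C4: slack = 0 (binding)
  u ≥ 0: u = 0 (binding)
  v ≥ 0: v = 4
Binding constraints: C4, u ≥ 0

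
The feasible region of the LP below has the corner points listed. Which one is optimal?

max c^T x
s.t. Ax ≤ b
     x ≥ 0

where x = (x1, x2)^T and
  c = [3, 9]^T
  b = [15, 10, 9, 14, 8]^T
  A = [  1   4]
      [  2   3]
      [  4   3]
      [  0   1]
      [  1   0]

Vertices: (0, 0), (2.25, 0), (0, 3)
(0, 3) with z = 27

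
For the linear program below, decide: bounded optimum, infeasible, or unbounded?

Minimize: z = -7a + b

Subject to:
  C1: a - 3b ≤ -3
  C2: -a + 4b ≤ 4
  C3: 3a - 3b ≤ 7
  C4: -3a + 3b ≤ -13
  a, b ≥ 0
C3 requires 3a - 3b ≤ 7, while C4 (-3a + 3b ≤ -13) is equivalent to 3a - 3b ≥ 13. Together they would need 13 ≤ 3a - 3b ≤ 7, which is impossible since 13 > 7. No point satisfies all constraints.

Infeasible: no point satisfies all constraints simultaneously.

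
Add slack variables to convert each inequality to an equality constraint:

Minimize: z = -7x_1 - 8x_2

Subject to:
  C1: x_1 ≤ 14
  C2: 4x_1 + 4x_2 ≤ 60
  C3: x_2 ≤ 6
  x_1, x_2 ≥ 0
min z = -7x_1 - 8x_2

s.t.
  x_1 + s1 = 14
  4x_1 + 4x_2 + s2 = 60
  x_2 + s3 = 6
  x_1, x_2, s1, s2, s3 ≥ 0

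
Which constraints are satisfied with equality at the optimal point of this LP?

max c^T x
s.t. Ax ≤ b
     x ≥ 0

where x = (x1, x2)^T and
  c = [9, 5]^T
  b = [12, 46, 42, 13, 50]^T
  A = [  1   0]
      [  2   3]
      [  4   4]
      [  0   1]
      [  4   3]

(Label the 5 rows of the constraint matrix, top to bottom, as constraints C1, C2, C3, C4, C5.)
Optimal: x1 = 10.5, x2 = 0
Slack at optimum:
  C1: slack = 1.5
  C2: slack = 25
  C3: slack = 0 (binding)
  C4: slack = 13
  C5: slack = 8
  x1 ≥ 0: x1 = 10.5
  x2 ≥ 0: x2 = 0 (binding)
Binding constraints: C3, x2 ≥ 0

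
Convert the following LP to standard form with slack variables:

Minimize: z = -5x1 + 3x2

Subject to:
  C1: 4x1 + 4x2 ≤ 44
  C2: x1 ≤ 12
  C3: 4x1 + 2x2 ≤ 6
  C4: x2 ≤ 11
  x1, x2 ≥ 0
min z = -5x1 + 3x2

s.t.
  4x1 + 4x2 + s1 = 44
  x1 + s2 = 12
  4x1 + 2x2 + s3 = 6
  x2 + s4 = 11
  x1, x2, s1, s2, s3, s4 ≥ 0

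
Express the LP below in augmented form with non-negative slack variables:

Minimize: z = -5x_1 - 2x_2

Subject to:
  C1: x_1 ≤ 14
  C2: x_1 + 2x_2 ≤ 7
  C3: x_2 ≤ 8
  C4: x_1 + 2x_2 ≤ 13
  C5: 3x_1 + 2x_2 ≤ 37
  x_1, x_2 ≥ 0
min z = -5x_1 - 2x_2

s.t.
  x_1 + s1 = 14
  x_1 + 2x_2 + s2 = 7
  x_2 + s3 = 8
  x_1 + 2x_2 + s4 = 13
  3x_1 + 2x_2 + s5 = 37
  x_1, x_2, s1, s2, s3, s4, s5 ≥ 0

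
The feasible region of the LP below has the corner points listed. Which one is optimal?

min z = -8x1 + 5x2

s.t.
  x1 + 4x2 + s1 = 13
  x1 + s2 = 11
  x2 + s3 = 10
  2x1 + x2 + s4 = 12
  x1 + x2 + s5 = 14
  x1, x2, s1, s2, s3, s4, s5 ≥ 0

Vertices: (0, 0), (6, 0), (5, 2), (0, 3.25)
Evaluating z = -8x1 + 5x2 at each vertex:
  (0, 0): z = 0
  (6, 0): z = -48
  (5, 2): z = -30
  (0, 3.25): z = 16.25

The smallest value is z = -48, attained at (6, 0).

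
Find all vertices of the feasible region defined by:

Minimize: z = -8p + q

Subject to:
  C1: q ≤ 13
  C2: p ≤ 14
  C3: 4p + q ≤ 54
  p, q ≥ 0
Each vertex is the intersection of two constraint boundaries that also satisfies all remaining constraints:
  p = 0 and q = 0 → (0, 0)
  4p + q = 54 and q = 0 → (13.5, 0)
  q = 13 and 4p + q = 54 → (10.25, 13)
  q = 13 and p = 0 → (0, 13)

Vertices: (0, 0), (13.5, 0), (10.25, 13), (0, 13)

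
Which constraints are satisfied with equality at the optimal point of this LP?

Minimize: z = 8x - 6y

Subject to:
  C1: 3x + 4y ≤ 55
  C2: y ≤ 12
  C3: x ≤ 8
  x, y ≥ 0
Optimal: x = 0, y = 12
Slack at optimum:
  C1: slack = 7
  C2: slack = 0 (binding)
  C3: slack = 8
  x ≥ 0: x = 0 (binding)
  y ≥ 0: y = 12
Binding constraints: C2, x ≥ 0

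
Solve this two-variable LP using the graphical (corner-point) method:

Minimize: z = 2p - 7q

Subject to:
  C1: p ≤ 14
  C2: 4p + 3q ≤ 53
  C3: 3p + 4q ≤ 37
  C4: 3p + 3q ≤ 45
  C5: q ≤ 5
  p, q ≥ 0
Each vertex is the intersection of two constraint boundaries that also satisfies all remaining constraints:
  p = 0 and q = 0 → (0, 0)
  3p + 4q = 37 and q = 0 → (12.33, 0)
  3p + 4q = 37 and q = 5 → (5.667, 5)
  q = 5 and p = 0 → (0, 5)

Evaluating z = 2p - 7q at each vertex:
  (0, 0): z = 0
  (12.33, 0): z = 24.67
  (5.667, 5): z = -23.67
  (0, 5): z = -35

The minimum is at (0, 5) with z = -35.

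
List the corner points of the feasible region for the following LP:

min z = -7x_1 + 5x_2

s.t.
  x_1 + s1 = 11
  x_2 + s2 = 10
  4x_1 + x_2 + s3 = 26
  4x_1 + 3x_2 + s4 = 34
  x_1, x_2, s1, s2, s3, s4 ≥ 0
Each vertex is the intersection of two constraint boundaries that also satisfies all remaining constraints:
  x_1 = 0 and x_2 = 0 → (0, 0)
  4x_1 + x_2 = 26 and x_2 = 0 → (6.5, 0)
  4x_1 + x_2 = 26 and 4x_1 + 3x_2 = 34 → (5.5, 4)
  x_2 = 10 and 4x_1 + 3x_2 = 34 → (1, 10)
  x_2 = 10 and x_1 = 0 → (0, 10)

Vertices: (0, 0), (6.5, 0), (5.5, 4), (1, 10), (0, 10)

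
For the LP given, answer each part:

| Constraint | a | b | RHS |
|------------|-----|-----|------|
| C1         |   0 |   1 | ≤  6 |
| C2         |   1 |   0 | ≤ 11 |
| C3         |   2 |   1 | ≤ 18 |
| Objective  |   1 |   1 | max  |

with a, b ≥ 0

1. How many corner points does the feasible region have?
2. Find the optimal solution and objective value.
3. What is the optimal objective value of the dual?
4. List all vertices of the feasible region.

1. 4
2. a = 6, b = 6, z = 12
3. 12 (by strong duality, equal to the primal optimum)
4. (0, 0), (9, 0), (6, 6), (0, 6)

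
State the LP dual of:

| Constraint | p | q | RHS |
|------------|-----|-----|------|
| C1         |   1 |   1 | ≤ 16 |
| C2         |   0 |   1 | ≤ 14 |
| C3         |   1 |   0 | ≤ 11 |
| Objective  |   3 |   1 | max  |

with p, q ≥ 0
Minimize: z = 16y1 + 14y2 + 11y3

Subject to:
  C1: -y1 - y3 ≤ -3
  C2: -y1 - y2 ≤ -1
  y1, y2, y3 ≥ 0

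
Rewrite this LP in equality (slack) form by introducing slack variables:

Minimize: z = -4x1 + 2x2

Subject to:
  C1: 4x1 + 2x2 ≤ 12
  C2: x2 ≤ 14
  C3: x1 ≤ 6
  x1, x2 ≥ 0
min z = -4x1 + 2x2

s.t.
  4x1 + 2x2 + s1 = 12
  x2 + s2 = 14
  x1 + s3 = 6
  x1, x2, s1, s2, s3 ≥ 0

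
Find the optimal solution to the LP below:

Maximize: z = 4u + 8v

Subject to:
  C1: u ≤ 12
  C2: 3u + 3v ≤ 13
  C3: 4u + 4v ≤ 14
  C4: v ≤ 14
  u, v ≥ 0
Each vertex is the intersection of two constraint boundaries that also satisfies all remaining constraints:
  u = 0 and v = 0 → (0, 0)
  4u + 4v = 14 and v = 0 → (3.5, 0)
  4u + 4v = 14 and u = 0 → (0, 3.5)

Evaluating z = 4u + 8v at each vertex:
  (0, 0): z = 0
  (3.5, 0): z = 14
  (0, 3.5): z = 28

The maximum is at (0, 3.5) with z = 28.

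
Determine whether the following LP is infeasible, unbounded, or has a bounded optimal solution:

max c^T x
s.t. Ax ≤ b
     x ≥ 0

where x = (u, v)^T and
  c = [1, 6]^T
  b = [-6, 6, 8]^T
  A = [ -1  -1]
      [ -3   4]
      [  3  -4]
Feasible point: (3, 3) satisfies every constraint, so the LP is feasible.
Direction d = (4, 3): for each constraint row a, a·d ≤ 0 —
  (-1)(4) + (-1)(3) = -7 ≤ 0
  (-3)(4) + (4)(3) = 0 ≤ 0
  (3)(4) + (-4)(3) = 0 ≤ 0
and d ≥ 0, so (3, 3) + t·d stays feasible for every t ≥ 0. Along this ray z = u + 6v changes by 22 per unit t, so z → +∞.

The LP is unbounded; z can be made arbitrarily large.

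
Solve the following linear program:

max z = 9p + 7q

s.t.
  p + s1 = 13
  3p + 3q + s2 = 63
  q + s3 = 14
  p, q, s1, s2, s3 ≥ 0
Each vertex is the intersection of two constraint boundaries that also satisfies all remaining constraints:
  p = 0 and q = 0 → (0, 0)
  p = 13 and q = 0 → (13, 0)
  p = 13 and 3p + 3q = 63 → (13, 8)
  3p + 3q = 63 and q = 14 → (7, 14)
  q = 14 and p = 0 → (0, 14)

Evaluating z = 9p + 7q at each vertex:
  (0, 0): z = 0
  (13, 0): z = 117
  (13, 8): z = 173
  (7, 14): z = 161
  (0, 14): z = 98

The maximum is at (13, 8) with z = 173.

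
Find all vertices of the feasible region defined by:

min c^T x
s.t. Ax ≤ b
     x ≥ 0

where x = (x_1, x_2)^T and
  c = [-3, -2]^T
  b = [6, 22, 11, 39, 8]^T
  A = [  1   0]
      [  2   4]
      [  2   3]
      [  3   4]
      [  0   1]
Each vertex is the intersection of two constraint boundaries that also satisfies all remaining constraints:
  x_1 = 0 and x_2 = 0 → (0, 0)
  2x_1 + 3x_2 = 11 and x_2 = 0 → (5.5, 0)
  2x_1 + 3x_2 = 11 and x_1 = 0 → (0, 3.667)

Vertices: (0, 0), (5.5, 0), (0, 3.667)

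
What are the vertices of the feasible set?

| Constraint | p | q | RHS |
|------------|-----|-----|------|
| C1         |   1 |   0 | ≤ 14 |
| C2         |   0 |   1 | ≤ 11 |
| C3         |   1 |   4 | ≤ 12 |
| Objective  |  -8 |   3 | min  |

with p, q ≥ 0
Each vertex is the intersection of two constraint boundaries that also satisfies all remaining constraints:
  p = 0 and q = 0 → (0, 0)
  p + 4q = 12 and q = 0 → (12, 0)
  p + 4q = 12 and p = 0 → (0, 3)

Vertices: (0, 0), (12, 0), (0, 3)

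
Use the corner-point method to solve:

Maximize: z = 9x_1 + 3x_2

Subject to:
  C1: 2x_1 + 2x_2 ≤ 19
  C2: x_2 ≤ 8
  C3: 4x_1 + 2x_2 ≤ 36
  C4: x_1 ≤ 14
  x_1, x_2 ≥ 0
x_1 = 9, x_2 = 0, z = 81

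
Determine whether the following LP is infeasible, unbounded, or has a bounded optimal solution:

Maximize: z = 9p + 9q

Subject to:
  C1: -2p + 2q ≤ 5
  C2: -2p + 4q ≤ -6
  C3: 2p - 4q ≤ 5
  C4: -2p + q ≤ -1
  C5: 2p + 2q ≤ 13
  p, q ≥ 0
C3 requires 2p - 4q ≤ 5, while C2 (-2p + 4q ≤ -6) is equivalent to 2p - 4q ≥ 6. Together they would need 6 ≤ 2p - 4q ≤ 5, which is impossible since 6 > 5. No point satisfies all constraints.

The feasible region is empty; the LP is infeasible.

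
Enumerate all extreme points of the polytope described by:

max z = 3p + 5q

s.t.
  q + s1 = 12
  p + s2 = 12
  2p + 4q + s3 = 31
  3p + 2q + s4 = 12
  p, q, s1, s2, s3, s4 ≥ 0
Each vertex is the intersection of two constraint boundaries that also satisfies all remaining constraints:
  p = 0 and q = 0 → (0, 0)
  3p + 2q = 12 and q = 0 → (4, 0)
  3p + 2q = 12 and p = 0 → (0, 6)

Vertices: (0, 0), (4, 0), (0, 6)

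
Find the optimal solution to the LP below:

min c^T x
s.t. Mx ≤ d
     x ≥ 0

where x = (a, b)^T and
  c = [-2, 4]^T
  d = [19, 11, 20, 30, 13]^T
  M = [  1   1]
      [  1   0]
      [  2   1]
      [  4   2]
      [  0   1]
a = 7.5, b = 0, z = -15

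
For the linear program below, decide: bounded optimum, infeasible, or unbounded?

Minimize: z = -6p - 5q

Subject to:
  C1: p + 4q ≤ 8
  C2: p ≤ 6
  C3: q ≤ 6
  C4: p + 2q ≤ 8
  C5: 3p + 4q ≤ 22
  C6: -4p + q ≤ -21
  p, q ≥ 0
The point (6, 0.5) satisfies every constraint, so the LP is feasible; the constraints give p ≤ 6 and q ≤ 6, which with p, q ≥ 0 keep the feasible region inside a bounded box. A feasible, bounded LP attains a finite optimum at a vertex.

Bounded optimum: z* = -38.5 at (6, 0.5).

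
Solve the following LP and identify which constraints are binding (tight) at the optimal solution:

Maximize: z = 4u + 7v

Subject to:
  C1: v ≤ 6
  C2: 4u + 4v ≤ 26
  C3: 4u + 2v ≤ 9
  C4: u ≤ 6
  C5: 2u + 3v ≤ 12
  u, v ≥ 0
Optimal: u = 0, v = 4
Binding: C5, u ≥ 0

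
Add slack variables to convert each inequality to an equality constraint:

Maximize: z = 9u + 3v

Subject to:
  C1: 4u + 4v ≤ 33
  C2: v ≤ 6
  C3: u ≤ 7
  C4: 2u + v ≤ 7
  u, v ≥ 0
max z = 9u + 3v

s.t.
  4u + 4v + s1 = 33
  v + s2 = 6
  u + s3 = 7
  2u + v + s4 = 7
  u, v, s1, s2, s3, s4 ≥ 0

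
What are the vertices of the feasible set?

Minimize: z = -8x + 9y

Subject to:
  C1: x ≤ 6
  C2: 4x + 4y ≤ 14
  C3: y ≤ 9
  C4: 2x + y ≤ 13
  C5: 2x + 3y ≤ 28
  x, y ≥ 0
Each vertex is the intersection of two constraint boundaries that also satisfies all remaining constraints:
  x = 0 and y = 0 → (0, 0)
  4x + 4y = 14 and y = 0 → (3.5, 0)
  4x + 4y = 14 and x = 0 → (0, 3.5)

Vertices: (0, 0), (3.5, 0), (0, 3.5)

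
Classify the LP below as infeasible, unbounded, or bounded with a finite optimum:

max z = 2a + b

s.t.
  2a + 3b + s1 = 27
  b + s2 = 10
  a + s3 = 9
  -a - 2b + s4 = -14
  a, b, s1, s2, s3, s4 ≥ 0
The point (9, 3) satisfies every constraint, so the LP is feasible; the constraints give a ≤ 9 and b ≤ 10, which with a, b ≥ 0 keep the feasible region inside a bounded box. A feasible, bounded LP attains a finite optimum at a vertex.

Bounded optimum: z* = 21 at (9, 3).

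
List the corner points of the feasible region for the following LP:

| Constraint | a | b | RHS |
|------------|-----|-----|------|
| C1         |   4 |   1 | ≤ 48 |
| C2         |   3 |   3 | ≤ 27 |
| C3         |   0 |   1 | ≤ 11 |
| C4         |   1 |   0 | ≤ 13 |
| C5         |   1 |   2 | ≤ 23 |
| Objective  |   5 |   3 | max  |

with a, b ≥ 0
Each vertex is the intersection of two constraint boundaries that also satisfies all remaining constraints:
  a = 0 and b = 0 → (0, 0)
  3a + 3b = 27 and b = 0 → (9, 0)
  3a + 3b = 27 and a = 0 → (0, 9)

Vertices: (0, 0), (9, 0), (0, 9)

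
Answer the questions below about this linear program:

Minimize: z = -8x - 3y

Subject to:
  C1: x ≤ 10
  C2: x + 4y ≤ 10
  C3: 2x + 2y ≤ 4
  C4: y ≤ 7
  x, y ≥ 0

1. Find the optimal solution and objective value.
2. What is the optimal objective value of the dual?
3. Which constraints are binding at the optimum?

1. x = 2, y = 0, z = -16
2. -16 (by strong duality, equal to the primal optimum)
3. C3, y ≥ 0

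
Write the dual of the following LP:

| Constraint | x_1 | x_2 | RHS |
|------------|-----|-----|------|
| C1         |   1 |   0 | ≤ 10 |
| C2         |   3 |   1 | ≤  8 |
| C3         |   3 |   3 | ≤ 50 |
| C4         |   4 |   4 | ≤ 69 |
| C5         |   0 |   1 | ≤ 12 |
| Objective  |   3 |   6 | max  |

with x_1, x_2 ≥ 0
Minimize: z = 10y1 + 8y2 + 50y3 + 69y4 + 12y5

Subject to:
  C1: -y1 - 3y2 - 3y3 - 4y4 ≤ -3
  C2: -y2 - 3y3 - 4y4 - y5 ≤ -6
  y1, y2, y3, y4, y5 ≥ 0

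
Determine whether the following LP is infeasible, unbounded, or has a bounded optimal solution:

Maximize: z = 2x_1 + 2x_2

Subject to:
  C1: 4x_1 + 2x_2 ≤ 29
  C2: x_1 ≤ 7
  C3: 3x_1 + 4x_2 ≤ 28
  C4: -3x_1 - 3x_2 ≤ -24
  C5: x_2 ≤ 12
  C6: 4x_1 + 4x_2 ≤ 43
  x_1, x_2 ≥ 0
The point (6, 2.5) satisfies every constraint, so the LP is feasible; the constraints give x_1 ≤ 7 and x_2 ≤ 12, which with x_1, x_2 ≥ 0 keep the feasible region inside a bounded box. A feasible, bounded LP attains a finite optimum at a vertex.

Evaluating z = 2x_1 + 2x_2 at each vertex:
  (6.5, 1.5): z = 16
  (6, 2.5): z = 17
  (4, 4): z = 16

Bounded optimum: z* = 17 at (6, 2.5).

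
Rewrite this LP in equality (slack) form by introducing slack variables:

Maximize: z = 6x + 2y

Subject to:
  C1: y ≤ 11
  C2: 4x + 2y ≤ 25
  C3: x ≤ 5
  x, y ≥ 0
max z = 6x + 2y

s.t.
  y + s1 = 11
  4x + 2y + s2 = 25
  x + s3 = 5
  x, y, s1, s2, s3 ≥ 0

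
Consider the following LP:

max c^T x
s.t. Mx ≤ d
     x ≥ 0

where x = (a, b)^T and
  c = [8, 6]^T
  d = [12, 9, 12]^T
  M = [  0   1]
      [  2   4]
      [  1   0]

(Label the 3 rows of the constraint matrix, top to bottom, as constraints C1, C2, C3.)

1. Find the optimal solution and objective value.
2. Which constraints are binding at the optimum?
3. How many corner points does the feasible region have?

1. a = 4.5, b = 0, z = 36
2. C2, b ≥ 0
3. 3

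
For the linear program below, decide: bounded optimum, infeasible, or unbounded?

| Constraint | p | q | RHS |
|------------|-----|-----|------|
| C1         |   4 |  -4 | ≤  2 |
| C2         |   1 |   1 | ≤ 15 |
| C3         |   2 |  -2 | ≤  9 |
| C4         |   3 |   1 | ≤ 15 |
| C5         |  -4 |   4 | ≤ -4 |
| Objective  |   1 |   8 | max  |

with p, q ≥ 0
C1 requires 4p - 4q ≤ 2, while C5 (-4p + 4q ≤ -4) is equivalent to 4p - 4q ≥ 4. Together they would need 4 ≤ 4p - 4q ≤ 2, which is impossible since 4 > 2. No point satisfies all constraints.

The feasible region is empty; the LP is infeasible.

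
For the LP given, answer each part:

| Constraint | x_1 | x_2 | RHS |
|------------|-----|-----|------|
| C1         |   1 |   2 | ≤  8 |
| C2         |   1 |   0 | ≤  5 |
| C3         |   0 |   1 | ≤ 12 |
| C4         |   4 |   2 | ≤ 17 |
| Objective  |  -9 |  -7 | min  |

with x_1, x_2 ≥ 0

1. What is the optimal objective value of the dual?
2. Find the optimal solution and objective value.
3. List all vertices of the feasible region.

1. -44.5 (by strong duality, equal to the primal optimum)
2. x_1 = 3, x_2 = 2.5, z = -44.5
3. (0, 0), (4.25, 0), (3, 2.5), (0, 4)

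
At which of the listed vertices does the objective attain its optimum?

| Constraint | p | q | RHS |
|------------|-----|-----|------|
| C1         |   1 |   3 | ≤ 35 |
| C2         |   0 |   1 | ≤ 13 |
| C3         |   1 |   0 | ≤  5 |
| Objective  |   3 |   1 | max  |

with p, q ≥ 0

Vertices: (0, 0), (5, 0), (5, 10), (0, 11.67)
Evaluating z = 3p + q at each vertex:
  (0, 0): z = 0
  (5, 0): z = 15
  (5, 10): z = 25
  (0, 11.67): z = 11.67

The largest value is z = 25, attained at (5, 10).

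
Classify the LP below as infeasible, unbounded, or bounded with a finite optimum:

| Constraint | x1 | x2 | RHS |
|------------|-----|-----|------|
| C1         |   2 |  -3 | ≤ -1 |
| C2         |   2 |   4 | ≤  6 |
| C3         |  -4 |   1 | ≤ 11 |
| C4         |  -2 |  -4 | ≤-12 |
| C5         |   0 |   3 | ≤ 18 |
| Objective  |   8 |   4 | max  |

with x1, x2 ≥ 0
C2 requires 2x1 + 4x2 ≤ 6, while C4 (-2x1 - 4x2 ≤ -12) is equivalent to 2x1 + 4x2 ≥ 12. Together they would need 12 ≤ 2x1 + 4x2 ≤ 6, which is impossible since 12 > 6. No point satisfies all constraints.

Infeasible — the constraint set is empty.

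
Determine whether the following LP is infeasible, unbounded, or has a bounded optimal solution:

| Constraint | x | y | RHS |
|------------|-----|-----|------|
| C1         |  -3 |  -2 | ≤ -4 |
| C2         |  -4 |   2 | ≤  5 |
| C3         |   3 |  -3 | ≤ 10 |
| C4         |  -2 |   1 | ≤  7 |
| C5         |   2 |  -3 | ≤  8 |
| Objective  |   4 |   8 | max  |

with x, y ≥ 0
Feasible point: (0, 2) satisfies every constraint, so the LP is feasible.
Direction d = (1, 1): for each constraint row a, a·d ≤ 0 —
  (-3)(1) + (-2)(1) = -5 ≤ 0
  (-4)(1) + (2)(1) = -2 ≤ 0
  (3)(1) + (-3)(1) = 0 ≤ 0
  (-2)(1) + (1)(1) = -1 ≤ 0
  (2)(1) + (-3)(1) = -1 ≤ 0
and d ≥ 0, so (0, 2) + t·d stays feasible for every t ≥ 0. Along this ray z = 4x + 8y changes by 12 per unit t, so z → +∞.

The LP is unbounded; z can be made arbitrarily large.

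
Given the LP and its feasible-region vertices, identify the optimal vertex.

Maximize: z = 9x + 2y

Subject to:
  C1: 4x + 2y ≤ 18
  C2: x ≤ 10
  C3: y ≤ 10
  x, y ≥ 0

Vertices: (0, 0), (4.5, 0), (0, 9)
Evaluating z = 9x + 2y at each vertex:
  (0, 0): z = 0
  (4.5, 0): z = 40.5
  (0, 9): z = 18

The largest value is z = 40.5, attained at (4.5, 0).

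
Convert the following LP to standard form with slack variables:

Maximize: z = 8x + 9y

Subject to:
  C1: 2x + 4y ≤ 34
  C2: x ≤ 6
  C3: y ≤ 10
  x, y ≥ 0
max z = 8x + 9y

s.t.
  2x + 4y + s1 = 34
  x + s2 = 6
  y + s3 = 10
  x, y, s1, s2, s3 ≥ 0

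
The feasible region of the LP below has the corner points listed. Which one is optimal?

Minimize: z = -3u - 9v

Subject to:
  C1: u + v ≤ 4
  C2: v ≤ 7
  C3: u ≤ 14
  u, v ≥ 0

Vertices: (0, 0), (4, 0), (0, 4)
Evaluating z = -3u - 9v at each vertex:
  (0, 0): z = 0
  (4, 0): z = -12
  (0, 4): z = -36

The smallest value is z = -36, attained at (0, 4).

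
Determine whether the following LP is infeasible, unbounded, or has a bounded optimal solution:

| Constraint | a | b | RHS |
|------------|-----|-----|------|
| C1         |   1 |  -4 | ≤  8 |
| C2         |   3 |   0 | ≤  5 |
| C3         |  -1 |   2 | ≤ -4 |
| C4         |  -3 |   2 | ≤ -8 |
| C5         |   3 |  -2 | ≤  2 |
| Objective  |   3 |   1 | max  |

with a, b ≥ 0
C5 requires 3a - 2b ≤ 2, while C4 (-3a + 2b ≤ -8) is equivalent to 3a - 2b ≥ 8. Together they would need 8 ≤ 3a - 2b ≤ 2, which is impossible since 8 > 2. No point satisfies all constraints.

Infeasible: no point satisfies all constraints simultaneously.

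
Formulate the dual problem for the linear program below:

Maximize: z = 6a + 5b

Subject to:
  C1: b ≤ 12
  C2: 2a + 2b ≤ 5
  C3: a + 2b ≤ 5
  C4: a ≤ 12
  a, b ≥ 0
Minimize: z = 12y1 + 5y2 + 5y3 + 12y4

Subject to:
  C1: -2y2 - y3 - y4 ≤ -6
  C2: -y1 - 2y2 - 2y3 ≤ -5
  y1, y2, y3, y4 ≥ 0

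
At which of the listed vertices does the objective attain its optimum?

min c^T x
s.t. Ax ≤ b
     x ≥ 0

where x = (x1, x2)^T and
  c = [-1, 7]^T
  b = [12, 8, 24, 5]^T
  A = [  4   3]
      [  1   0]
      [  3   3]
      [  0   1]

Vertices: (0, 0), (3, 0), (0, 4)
(3, 0) with z = -3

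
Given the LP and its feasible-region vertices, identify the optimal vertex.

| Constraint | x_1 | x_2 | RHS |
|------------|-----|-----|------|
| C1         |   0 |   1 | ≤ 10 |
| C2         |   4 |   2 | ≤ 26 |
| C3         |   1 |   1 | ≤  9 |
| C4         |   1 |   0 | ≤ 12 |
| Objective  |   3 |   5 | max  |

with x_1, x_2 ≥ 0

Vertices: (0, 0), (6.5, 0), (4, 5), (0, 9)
Evaluating z = 3x_1 + 5x_2 at each vertex:
  (0, 0): z = 0
  (6.5, 0): z = 19.5
  (4, 5): z = 37
  (0, 9): z = 45

The largest value is z = 45, attained at (0, 9).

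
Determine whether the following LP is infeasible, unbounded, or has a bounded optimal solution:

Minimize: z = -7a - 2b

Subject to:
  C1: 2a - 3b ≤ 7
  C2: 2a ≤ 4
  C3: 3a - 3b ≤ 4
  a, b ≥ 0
Feasible point: (0, 0) satisfies every constraint, so the LP is feasible.
Direction d = (0, 1): for each constraint row a, a·d ≤ 0 —
  (2)(0) + (-3)(1) = -3 ≤ 0
  (2)(0) + (0)(1) = 0 ≤ 0
  (3)(0) + (-3)(1) = -3 ≤ 0
and d ≥ 0, so (0, 0) + t·d stays feasible for every t ≥ 0. Along this ray z = -7a - 2b changes by -2 per unit t, so z → −∞.

Unbounded: there is a feasible ray along which z → −∞.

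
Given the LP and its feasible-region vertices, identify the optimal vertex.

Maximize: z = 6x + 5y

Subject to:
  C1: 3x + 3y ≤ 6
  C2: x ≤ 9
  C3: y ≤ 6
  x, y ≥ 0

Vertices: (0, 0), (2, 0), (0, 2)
Evaluating z = 6x + 5y at each vertex:
  (0, 0): z = 0
  (2, 0): z = 12
  (0, 2): z = 10

The largest value is z = 12, attained at (2, 0).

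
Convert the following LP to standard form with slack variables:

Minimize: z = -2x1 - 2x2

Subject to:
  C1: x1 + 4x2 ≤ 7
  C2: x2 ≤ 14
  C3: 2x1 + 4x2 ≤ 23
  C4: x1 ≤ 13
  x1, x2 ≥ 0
min z = -2x1 - 2x2

s.t.
  x1 + 4x2 + s1 = 7
  x2 + s2 = 14
  2x1 + 4x2 + s3 = 23
  x1 + s4 = 13
  x1, x2, s1, s2, s3, s4 ≥ 0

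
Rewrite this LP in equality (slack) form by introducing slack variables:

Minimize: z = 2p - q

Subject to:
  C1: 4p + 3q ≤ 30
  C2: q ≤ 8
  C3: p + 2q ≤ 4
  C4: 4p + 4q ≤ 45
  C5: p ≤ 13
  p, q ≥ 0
min z = 2p - q

s.t.
  4p + 3q + s1 = 30
  q + s2 = 8
  p + 2q + s3 = 4
  4p + 4q + s4 = 45
  p + s5 = 13
  p, q, s1, s2, s3, s4, s5 ≥ 0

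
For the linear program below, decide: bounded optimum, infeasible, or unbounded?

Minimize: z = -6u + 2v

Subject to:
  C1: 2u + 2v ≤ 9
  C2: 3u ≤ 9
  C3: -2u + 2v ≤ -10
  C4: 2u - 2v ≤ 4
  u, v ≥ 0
C4 requires 2u - 2v ≤ 4, while C3 (-2u + 2v ≤ -10) is equivalent to 2u - 2v ≥ 10. Together they would need 10 ≤ 2u - 2v ≤ 4, which is impossible since 10 > 4. No point satisfies all constraints.

Infeasible: no point satisfies all constraints simultaneously.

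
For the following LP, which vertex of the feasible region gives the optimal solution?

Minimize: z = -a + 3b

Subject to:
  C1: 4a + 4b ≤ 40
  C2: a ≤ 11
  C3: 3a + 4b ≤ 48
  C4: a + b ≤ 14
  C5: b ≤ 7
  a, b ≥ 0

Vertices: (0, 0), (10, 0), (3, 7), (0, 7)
Evaluating z = -a + 3b at each vertex:
  (0, 0): z = 0
  (10, 0): z = -10
  (3, 7): z = 18
  (0, 7): z = 21

The smallest value is z = -10, attained at (10, 0).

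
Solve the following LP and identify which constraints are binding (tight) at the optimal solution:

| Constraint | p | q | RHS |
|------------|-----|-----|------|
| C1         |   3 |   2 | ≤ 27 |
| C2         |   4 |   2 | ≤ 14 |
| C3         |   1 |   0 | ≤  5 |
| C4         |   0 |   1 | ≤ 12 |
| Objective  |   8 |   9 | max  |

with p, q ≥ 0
Optimal: p = 0, q = 7
Binding: C2, p ≥ 0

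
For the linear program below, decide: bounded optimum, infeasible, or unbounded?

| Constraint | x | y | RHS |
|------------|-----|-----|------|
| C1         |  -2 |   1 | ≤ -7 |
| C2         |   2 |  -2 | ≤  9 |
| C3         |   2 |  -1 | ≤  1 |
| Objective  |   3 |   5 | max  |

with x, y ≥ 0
C3 requires 2x - y ≤ 1, while C1 (-2x + y ≤ -7) is equivalent to 2x - y ≥ 7. Together they would need 7 ≤ 2x - y ≤ 1, which is impossible since 7 > 1. No point satisfies all constraints.

Infeasible — the constraint set is empty.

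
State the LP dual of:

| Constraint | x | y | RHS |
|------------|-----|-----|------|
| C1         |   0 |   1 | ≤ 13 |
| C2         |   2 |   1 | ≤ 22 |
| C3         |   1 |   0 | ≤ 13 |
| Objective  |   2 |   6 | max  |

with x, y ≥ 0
Minimize: z = 13y1 + 22y2 + 13y3

Subject to:
  C1: -2y2 - y3 ≤ -2
  C2: -y1 - y2 ≤ -6
  y1, y2, y3 ≥ 0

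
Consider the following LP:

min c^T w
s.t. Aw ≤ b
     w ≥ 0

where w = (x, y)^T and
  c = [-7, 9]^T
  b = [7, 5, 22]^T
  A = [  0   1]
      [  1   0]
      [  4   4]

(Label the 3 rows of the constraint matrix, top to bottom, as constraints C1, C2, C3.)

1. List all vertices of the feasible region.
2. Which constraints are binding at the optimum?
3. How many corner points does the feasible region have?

1. (0, 0), (5, 0), (5, 0.5), (0, 5.5)
2. C2, y ≥ 0
3. 4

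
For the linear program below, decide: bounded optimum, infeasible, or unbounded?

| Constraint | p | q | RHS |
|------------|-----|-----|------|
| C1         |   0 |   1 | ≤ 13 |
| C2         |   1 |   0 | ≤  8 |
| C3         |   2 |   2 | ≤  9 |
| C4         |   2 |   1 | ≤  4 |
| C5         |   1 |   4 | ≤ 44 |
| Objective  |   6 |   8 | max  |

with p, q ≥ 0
The point (0, 4) satisfies every constraint, so the LP is feasible; the constraints give p ≤ 8 and q ≤ 13, which with p, q ≥ 0 keep the feasible region inside a bounded box. A feasible, bounded LP attains a finite optimum at a vertex.

Feasible with finite optimum z* = 32 at (0, 4).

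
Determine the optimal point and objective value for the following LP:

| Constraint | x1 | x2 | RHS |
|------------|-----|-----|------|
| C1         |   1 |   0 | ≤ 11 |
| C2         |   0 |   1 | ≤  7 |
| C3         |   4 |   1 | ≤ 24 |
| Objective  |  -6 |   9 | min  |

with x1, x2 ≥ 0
Each vertex is the intersection of two constraint boundaries that also satisfies all remaining constraints:
  x1 = 0 and x2 = 0 → (0, 0)
  4x1 + x2 = 24 and x2 = 0 → (6, 0)
  x2 = 7 and 4x1 + x2 = 24 → (4.25, 7)
  x2 = 7 and x1 = 0 → (0, 7)

Evaluating z = -6x1 + 9x2 at each vertex:
  (0, 0): z = 0
  (6, 0): z = -36
  (4.25, 7): z = 37.5
  (0, 7): z = 63

The minimum is at (6, 0) with z = -36.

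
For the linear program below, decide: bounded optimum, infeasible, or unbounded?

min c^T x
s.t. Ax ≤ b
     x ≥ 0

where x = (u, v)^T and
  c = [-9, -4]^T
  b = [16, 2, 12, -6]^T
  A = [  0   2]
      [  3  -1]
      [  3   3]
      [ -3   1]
One constraint requires 3u - v ≤ 2, while the constraint -3u + v ≤ -6 is equivalent to 3u - v ≥ 6. Together they would need 6 ≤ 3u - v ≤ 2, which is impossible since 6 > 2. No point satisfies all constraints.

Infeasible: no point satisfies all constraints simultaneously.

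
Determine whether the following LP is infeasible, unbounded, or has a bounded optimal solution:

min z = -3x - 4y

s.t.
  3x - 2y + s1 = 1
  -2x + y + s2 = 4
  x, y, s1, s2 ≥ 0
Feasible point: (0, 0) satisfies every constraint, so the LP is feasible.
Direction d = (2, 3): for each constraint row a, a·d ≤ 0 —
  (3)(2) + (-2)(3) = 0 ≤ 0
  (-2)(2) + (1)(3) = -1 ≤ 0
and d ≥ 0, so (0, 0) + t·d stays feasible for every t ≥ 0. Along this ray z = -3x - 4y changes by -18 per unit t, so z → −∞.

Unbounded: there is a feasible ray along which z → −∞.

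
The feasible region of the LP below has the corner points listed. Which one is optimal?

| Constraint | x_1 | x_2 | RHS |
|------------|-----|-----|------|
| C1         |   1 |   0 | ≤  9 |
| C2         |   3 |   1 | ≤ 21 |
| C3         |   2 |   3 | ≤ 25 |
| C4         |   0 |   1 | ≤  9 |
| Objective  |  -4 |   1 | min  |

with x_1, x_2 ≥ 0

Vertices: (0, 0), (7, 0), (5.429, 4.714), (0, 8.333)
Evaluating z = -4x_1 + x_2 at each vertex:
  (0, 0): z = 0
  (7, 0): z = -28
  (5.429, 4.714): z = -17
  (0, 8.333): z = 8.333

The smallest value is z = -28, attained at (7, 0).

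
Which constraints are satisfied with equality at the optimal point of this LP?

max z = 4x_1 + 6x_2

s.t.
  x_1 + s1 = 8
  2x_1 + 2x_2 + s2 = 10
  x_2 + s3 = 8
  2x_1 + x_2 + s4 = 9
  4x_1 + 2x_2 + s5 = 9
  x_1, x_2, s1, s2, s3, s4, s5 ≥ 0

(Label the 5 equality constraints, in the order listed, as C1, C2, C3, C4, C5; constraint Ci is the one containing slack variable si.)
Optimal: x_1 = 0, x_2 = 4.5
Slack at optimum:
  C1: slack = 8
  C2: slack = 1
  C3: slack = 3.5
  C4: slack = 4.5
  C5: slack = 0 (binding)
  x_1 ≥ 0: x_1 = 0 (binding)
  x_2 ≥ 0: x_2 = 4.5
Binding constraints: C5, x_1 ≥ 0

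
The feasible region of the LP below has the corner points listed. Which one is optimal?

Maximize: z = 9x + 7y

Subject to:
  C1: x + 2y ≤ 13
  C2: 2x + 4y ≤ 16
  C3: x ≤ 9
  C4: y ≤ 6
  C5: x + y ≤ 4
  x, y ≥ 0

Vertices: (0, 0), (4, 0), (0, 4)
(4, 0) with z = 36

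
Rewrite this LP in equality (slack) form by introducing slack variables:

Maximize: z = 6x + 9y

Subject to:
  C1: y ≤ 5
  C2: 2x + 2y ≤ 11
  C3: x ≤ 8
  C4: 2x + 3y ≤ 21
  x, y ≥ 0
max z = 6x + 9y

s.t.
  y + s1 = 5
  2x + 2y + s2 = 11
  x + s3 = 8
  2x + 3y + s4 = 21
  x, y, s1, s2, s3, s4 ≥ 0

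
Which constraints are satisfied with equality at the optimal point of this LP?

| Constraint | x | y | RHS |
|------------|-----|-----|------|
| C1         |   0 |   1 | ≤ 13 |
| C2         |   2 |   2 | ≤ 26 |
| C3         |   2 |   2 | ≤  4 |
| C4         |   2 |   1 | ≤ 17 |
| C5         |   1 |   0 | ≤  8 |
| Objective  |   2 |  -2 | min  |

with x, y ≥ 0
Optimal: x = 0, y = 2
Slack at optimum:
  C1: slack = 11
  C2: slack = 22
  C3: slack = 0 (binding)
  C4: slack = 15
  C5: slack = 8
  x ≥ 0: x = 0 (binding)
  y ≥ 0: y = 2
Binding constraints: C3, x ≥ 0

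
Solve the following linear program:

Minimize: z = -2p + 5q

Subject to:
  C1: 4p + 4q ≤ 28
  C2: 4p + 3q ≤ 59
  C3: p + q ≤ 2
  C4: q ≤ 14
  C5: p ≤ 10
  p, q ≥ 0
p = 2, q = 0, z = -4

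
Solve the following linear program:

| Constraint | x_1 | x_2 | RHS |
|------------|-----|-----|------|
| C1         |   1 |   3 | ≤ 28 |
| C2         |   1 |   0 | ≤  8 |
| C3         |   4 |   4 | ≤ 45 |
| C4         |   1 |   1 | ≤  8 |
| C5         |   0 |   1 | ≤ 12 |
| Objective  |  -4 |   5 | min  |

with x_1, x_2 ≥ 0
x_1 = 8, x_2 = 0, z = -32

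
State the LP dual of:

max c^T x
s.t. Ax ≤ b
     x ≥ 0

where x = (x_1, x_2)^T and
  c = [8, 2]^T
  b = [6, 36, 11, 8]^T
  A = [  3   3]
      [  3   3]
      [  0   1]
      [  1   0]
Minimize: z = 6y1 + 36y2 + 11y3 + 8y4

Subject to:
  C1: -3y1 - 3y2 - y4 ≤ -8
  C2: -3y1 - 3y2 - y3 ≤ -2
  y1, y2, y3, y4 ≥ 0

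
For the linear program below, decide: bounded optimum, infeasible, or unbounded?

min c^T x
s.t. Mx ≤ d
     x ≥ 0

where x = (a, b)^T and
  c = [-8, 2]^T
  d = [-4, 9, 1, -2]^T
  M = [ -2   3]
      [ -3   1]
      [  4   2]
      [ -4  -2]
One constraint requires 4a + 2b ≤ 1, while the constraint -4a - 2b ≤ -2 is equivalent to 4a + 2b ≥ 2. Together they would need 2 ≤ 4a + 2b ≤ 1, which is impossible since 2 > 1. No point satisfies all constraints.

Infeasible: no point satisfies all constraints simultaneously.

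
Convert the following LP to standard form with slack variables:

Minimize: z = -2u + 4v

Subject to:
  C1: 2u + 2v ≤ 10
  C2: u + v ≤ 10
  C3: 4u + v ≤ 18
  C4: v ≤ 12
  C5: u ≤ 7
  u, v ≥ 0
min z = -2u + 4v

s.t.
  2u + 2v + s1 = 10
  u + v + s2 = 10
  4u + v + s3 = 18
  v + s4 = 12
  u + s5 = 7
  u, v, s1, s2, s3, s4, s5 ≥ 0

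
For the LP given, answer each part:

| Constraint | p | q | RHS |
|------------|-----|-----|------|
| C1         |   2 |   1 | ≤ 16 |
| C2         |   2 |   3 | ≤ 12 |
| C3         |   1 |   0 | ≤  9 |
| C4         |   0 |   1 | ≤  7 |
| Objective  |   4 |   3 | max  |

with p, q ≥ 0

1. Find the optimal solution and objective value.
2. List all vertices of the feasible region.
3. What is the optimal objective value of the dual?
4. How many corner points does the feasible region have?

1. p = 6, q = 0, z = 24
2. (0, 0), (6, 0), (0, 4)
3. 24 (by strong duality, equal to the primal optimum)
4. 3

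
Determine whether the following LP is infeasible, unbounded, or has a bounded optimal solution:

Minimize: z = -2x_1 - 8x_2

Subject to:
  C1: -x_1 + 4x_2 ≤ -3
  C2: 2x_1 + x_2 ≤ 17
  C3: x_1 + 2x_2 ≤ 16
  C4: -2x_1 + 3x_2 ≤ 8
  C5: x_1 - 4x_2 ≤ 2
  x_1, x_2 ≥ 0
C5 requires x_1 - 4x_2 ≤ 2, while C1 (-x_1 + 4x_2 ≤ -3) is equivalent to x_1 - 4x_2 ≥ 3. Together they would need 3 ≤ x_1 - 4x_2 ≤ 2, which is impossible since 3 > 2. No point satisfies all constraints.

Infeasible — the constraint set is empty.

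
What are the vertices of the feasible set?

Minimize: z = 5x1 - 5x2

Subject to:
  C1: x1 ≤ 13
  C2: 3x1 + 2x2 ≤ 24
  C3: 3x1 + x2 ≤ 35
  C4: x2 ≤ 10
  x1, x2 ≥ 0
Each vertex is the intersection of two constraint boundaries that also satisfies all remaining constraints:
  x1 = 0 and x2 = 0 → (0, 0)
  3x1 + 2x2 = 24 and x2 = 0 → (8, 0)
  3x1 + 2x2 = 24 and x2 = 10 → (1.333, 10)
  x2 = 10 and x1 = 0 → (0, 10)

Vertices: (0, 0), (8, 0), (1.333, 10), (0, 10)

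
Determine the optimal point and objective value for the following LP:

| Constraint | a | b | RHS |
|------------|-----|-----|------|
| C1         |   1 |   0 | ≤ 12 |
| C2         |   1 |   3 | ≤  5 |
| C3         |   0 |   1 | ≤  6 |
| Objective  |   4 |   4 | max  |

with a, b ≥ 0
Each vertex is the intersection of two constraint boundaries that also satisfies all remaining constraints:
  a = 0 and b = 0 → (0, 0)
  a + 3b = 5 and b = 0 → (5, 0)
  a + 3b = 5 and a = 0 → (0, 1.667)

Evaluating z = 4a + 4b at each vertex:
  (0, 0): z = 0
  (5, 0): z = 20
  (0, 1.667): z = 6.667

The maximum is at (5, 0) with z = 20.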